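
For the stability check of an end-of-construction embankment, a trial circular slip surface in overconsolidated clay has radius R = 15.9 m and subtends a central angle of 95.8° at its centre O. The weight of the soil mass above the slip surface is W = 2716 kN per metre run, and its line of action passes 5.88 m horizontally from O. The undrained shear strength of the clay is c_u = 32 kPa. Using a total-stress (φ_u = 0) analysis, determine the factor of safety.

Taking moments about the centre O, the resisting moment is provided by the undrained shear strength acting along the arc:
Arc length L_a = R·θ = 15.9·(95.8°·π/180) = 15.9·1.6720 = 26.59 m
M_R = c_u·L_a·R = 32·26.59·15.9 = 13526.6 kN·m/m
M_D = W·d = 2716·5.88 = 15970.1 kN·m/m
FS = M_R / M_D = 13526.6 / 15970.1 = 0.847

FS = 0.85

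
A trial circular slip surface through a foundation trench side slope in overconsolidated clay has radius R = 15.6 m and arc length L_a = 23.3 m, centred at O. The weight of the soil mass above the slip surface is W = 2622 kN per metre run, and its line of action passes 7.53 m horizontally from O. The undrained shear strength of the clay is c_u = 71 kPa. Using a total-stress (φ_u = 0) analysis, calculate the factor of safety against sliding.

Taking moments about the centre O, the resisting moment is provided by the undrained shear strength acting along the arc:
M_R = c_u·L_a·R = 71·23.30·15.6 = 25807.1 kN·m/m
M_D = W·d = 2622·7.53 = 19743.7 kN·m/m
FS = M_R / M_D = 25807.1 / 19743.7 = 1.307

FS = 1.31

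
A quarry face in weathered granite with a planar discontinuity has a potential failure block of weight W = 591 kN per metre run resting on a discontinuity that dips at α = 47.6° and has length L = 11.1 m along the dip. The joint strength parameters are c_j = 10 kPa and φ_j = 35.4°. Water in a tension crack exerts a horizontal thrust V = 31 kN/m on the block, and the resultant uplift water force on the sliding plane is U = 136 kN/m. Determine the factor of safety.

FS = 0.62

Resolving the block weight along and normal to the plane and applying the Mohr–Coulomb strength on the joint:
N' = W cosα − U − V sinα = 591·cos47.6° − 136 − 31·sin47.6° = 239.6 kN/m
Driving force T = W sinα + V cosα = 591·sin47.6° + 31·cos47.6° = 457.3 kN/m
Resisting force R = c_j·L + N'·tanφ_j = 10·11.1 + 239.6·tan35.4° = 111.0 + 170.3 = 281.3 kN/m
FS = R / T = 281.3 / 457.3 = 0.615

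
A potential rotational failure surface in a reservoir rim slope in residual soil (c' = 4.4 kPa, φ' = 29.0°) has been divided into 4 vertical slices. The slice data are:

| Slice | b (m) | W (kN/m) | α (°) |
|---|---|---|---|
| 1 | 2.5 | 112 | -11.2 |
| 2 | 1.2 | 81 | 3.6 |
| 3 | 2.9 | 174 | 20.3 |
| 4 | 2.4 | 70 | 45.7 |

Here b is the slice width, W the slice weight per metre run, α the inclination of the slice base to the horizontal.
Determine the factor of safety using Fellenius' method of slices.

Ordinary method of slices: FS = Σ[c'·Δl_i + (W_i cosα_i)·tanφ'] / Σ W_i sinα_i, with Δl_i = b_i / cosα_i.
Slice 1: Δl = 2.5/cos(-11.2°) = 2.549 m; N'_1 = 112·cos(-11.2°) = 109.9; c'Δl = 11.21; W sinα = -21.8
Slice 2: Δl = 1.2/cos3.6° = 1.202 m; N'_2 = 81·cos3.6° = 80.8; c'Δl = 5.29; W sinα = 5.1
Slice 3: Δl = 2.9/cos20.3° = 3.092 m; N'_3 = 174·cos20.3° = 163.2; c'Δl = 13.61; W sinα = 60.4
Slice 4: Δl = 2.4/cos45.7° = 3.436 m; N'_4 = 70·cos45.7° = 48.9; c'Δl = 15.12; W sinα = 50.1
Σc'Δl = 45.2 kN/m; ΣN' = 402.8 kN/m; ΣW sinα = 93.8 kN/m
Resisting = 45.2 + 402.8·tan29.0° = 45.2 + 223.3 = 268.5 kN/m
FS = 268.5 / 93.8 = 2.863

FS = 2.86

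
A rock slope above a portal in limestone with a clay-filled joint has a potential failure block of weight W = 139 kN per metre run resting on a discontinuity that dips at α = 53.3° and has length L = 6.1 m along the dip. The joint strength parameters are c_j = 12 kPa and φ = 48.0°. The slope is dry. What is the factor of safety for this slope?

Resolving the block weight along and normal to the plane and applying the Mohr–Coulomb strength on the joint:
N' = W cosα = 139·cos53.3° = 83.1 kN/m
Driving force T = W sinα = 139·sin53.3° = 111.4 kN/m
Resisting force R = c_j·L + N'·tanφ = 12·6.1 + 83.1·tan48.0° = 73.2 + 92.3 = 165.5 kN/m
FS = R / T = 165.5 / 111.4 = 1.485

FS = 1.48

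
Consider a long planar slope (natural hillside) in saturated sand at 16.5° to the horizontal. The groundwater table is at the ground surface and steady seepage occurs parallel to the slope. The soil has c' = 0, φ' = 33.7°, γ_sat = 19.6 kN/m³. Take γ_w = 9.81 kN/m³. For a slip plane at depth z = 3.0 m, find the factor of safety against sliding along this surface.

FS = 1.12

With seepage parallel to the slope and the water table at the surface, the effective normal stress on the slip plane uses the buoyant unit weight γ' = γ_sat − γ_w while the driving shear stress uses γ_sat:
FS = [c' + γ' z cos²β tanφ'] / [γ_sat z sinβ cosβ]
(For c' = 0 this reduces to FS = (γ'/γ_sat)·tanφ'/tanβ.)
γ' = 19.6 − 9.81 = 9.79 kN/m³
Numerator = 0.0 + 9.79·3.0·cos²16.5°·tan33.7° = 0.0 + 9.79·3.0·0.9193·0.6669 = 18.007 kPa
Denominator = 19.6·3.0·sin16.5°·cos16.5° = 19.6·3.0·0.2840·0.9588 = 16.012 kPa
FS = 18.007 / 16.012 = 1.125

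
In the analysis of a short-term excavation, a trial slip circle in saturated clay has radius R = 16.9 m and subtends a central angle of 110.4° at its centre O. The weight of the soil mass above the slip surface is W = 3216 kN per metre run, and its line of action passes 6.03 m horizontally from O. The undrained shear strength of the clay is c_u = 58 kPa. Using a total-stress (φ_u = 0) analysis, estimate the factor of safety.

FS = 1.65

Taking moments about the centre O, the resisting moment is provided by the undrained shear strength acting along the arc:
Arc length L_a = R·θ = 16.9·(110.4°·π/180) = 16.9·1.9268 = 32.56 m
M_R = c_u·L_a·R = 58·32.56·16.9 = 31918.9 kN·m/m
M_D = W·d = 3216·6.03 = 19392.5 kN·m/m
FS = M_R / M_D = 31918.9 / 19392.5 = 1.646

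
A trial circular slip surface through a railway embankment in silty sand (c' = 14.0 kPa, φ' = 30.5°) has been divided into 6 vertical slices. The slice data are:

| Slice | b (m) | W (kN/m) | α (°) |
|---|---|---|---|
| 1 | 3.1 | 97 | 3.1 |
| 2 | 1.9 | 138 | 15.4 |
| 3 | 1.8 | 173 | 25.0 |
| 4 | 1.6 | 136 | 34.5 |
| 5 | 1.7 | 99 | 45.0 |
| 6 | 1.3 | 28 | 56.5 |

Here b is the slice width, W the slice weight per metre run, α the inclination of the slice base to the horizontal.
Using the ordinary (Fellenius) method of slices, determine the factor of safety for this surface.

FS = 1.88

Ordinary method of slices: FS = Σ[c'·Δl_i + (W_i cosα_i)·tanφ'] / Σ W_i sinα_i, with Δl_i = b_i / cosα_i.
Slice 1: Δl = 3.1/cos3.1° = 3.105 m; N'_1 = 97·cos3.1° = 96.9; c'Δl = 43.46; W sinα = 5.2
Slice 2: Δl = 1.9/cos15.4° = 1.971 m; N'_2 = 138·cos15.4° = 133.0; c'Δl = 27.59; W sinα = 36.6
Slice 3: Δl = 1.8/cos25.0° = 1.986 m; N'_3 = 173·cos25.0° = 156.8; c'Δl = 27.81; W sinα = 73.1
Slice 4: Δl = 1.6/cos34.5° = 1.941 m; N'_4 = 136·cos34.5° = 112.1; c'Δl = 27.18; W sinα = 77.0
Slice 5: Δl = 1.7/cos45.0° = 2.404 m; N'_5 = 99·cos45.0° = 70.0; c'Δl = 33.66; W sinα = 70.0
Slice 6: Δl = 1.3/cos56.5° = 2.355 m; N'_6 = 28·cos56.5° = 15.5; c'Δl = 32.97; W sinα = 23.3
Σc'Δl = 192.7 kN/m; ΣN' = 584.2 kN/m; ΣW sinα = 285.4 kN/m
Resisting = 192.7 + 584.2·tan30.5° = 192.7 + 344.1 = 536.8 kN/m
FS = 536.8 / 285.4 = 1.881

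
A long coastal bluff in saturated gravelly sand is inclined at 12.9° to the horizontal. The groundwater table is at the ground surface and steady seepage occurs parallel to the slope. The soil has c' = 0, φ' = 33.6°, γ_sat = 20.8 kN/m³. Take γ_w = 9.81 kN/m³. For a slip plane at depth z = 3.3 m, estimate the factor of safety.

With seepage parallel to the slope and the water table at the surface, the effective normal stress on the slip plane uses the buoyant unit weight γ' = γ_sat − γ_w while the driving shear stress uses γ_sat:
FS = [c' + γ' z cos²β tanφ'] / [γ_sat z sinβ cosβ]
(For c' = 0 this reduces to FS = (γ'/γ_sat)·tanφ'/tanβ.)
γ' = 20.8 − 9.81 = 10.99 kN/m³
Numerator = 0.0 + 10.99·3.3·cos²12.9°·tan33.6° = 0.0 + 10.99·3.3·0.9502·0.6644 = 22.895 kPa
Denominator = 20.8·3.3·sin12.9°·cos12.9° = 20.8·3.3·0.2233·0.9748 = 14.937 kPa
FS = 22.895 / 14.937 = 1.533

FS = 1.53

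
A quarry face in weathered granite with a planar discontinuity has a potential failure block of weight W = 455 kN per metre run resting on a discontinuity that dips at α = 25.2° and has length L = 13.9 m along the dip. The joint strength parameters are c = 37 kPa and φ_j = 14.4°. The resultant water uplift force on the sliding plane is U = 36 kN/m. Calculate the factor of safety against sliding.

Resolving the block weight along and normal to the plane and applying the Mohr–Coulomb strength on the joint:
N' = W cosα − U = 455·cos25.2° − 36 = 375.7 kN/m
Driving force T = W sinα = 455·sin25.2° = 193.7 kN/m
Resisting force R = c·L + N'·tanφ_j = 37·13.9 + 375.7·tan14.4° = 514.3 + 96.5 = 610.8 kN/m
FS = R / T = 610.8 / 193.7 = 3.153

FS = 3.15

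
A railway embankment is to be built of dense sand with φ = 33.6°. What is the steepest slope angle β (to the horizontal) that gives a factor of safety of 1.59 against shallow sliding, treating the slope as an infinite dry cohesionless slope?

β = 22.7°

For an infinite dry cohesionless slope FS = tanφ/tanβ, so tanβ = tanφ / FS.
tanβ = tan33.6° / 1.59 = 0.6644 / 1.59 = 0.4179
β = arctan(0.4179) = 22.68°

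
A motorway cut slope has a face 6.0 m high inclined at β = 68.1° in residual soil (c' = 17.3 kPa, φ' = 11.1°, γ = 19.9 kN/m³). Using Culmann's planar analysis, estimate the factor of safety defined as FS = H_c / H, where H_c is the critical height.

FS = 1.16

H_c = (4c'/γ) · sinβ cosφ' / [1 − cos(β − φ')]
    = (4·17.3/19.9) · sin68.1°·cos11.1° / [1 − cos57.0°]
    = 3.477 · 0.9105 / 0.4554 = 6.95 m
FS = H_c / H = 6.95 / 6.0 = 1.159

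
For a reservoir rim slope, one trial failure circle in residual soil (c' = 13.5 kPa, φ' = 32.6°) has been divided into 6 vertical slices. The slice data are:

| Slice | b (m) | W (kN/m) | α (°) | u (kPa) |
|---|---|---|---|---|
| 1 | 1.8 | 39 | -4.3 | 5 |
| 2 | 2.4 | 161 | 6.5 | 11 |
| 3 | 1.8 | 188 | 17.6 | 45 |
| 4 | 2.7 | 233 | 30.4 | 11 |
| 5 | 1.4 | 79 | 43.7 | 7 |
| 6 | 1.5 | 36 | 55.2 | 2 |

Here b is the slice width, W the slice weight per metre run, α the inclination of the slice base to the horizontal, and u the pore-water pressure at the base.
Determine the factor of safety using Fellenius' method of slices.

FS = 1.81

Ordinary method of slices: FS = Σ[c'·Δl_i + (W_i cosα_i − u_i·Δl_i)·tanφ'] / Σ W_i sinα_i, with Δl_i = b_i / cosα_i.
Slice 1: Δl = 1.8/cos(-4.3°) = 1.805 m; N'_1 = 39·cos(-4.3°) − 5·1.805 = 29.9; c'Δl = 24.37; W sinα = -2.9
Slice 2: Δl = 2.4/cos6.5° = 2.416 m; N'_2 = 161·cos6.5° − 11·2.416 = 133.4; c'Δl = 32.61; W sinα = 18.2
Slice 3: Δl = 1.8/cos17.6° = 1.888 m; N'_3 = 188·cos17.6° − 45·1.888 = 94.2; c'Δl = 25.49; W sinα = 56.8
Slice 4: Δl = 2.7/cos30.4° = 3.130 m; N'_4 = 233·cos30.4° − 11·3.130 = 166.5; c'Δl = 42.26; W sinα = 117.9
Slice 5: Δl = 1.4/cos43.7° = 1.936 m; N'_5 = 79·cos43.7° − 7·1.936 = 43.6; c'Δl = 26.14; W sinα = 54.6
Slice 6: Δl = 1.5/cos55.2° = 2.628 m; N'_6 = 36·cos55.2° − 2·2.628 = 15.3; c'Δl = 35.48; W sinα = 29.6
Σc'Δl = 186.4 kN/m; ΣN' = 482.9 kN/m; ΣW sinα = 274.2 kN/m
Resisting = 186.4 + 482.9·tan32.6° = 186.4 + 308.8 = 495.2 kN/m
FS = 495.2 / 274.2 = 1.806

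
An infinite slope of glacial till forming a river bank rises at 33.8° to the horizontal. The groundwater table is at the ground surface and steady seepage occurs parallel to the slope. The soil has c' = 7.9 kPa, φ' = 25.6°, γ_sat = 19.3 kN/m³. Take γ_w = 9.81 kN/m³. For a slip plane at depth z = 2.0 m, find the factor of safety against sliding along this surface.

With seepage parallel to the slope and the water table at the surface, the effective normal stress on the slip plane uses the buoyant unit weight γ' = γ_sat − γ_w while the driving shear stress uses γ_sat:
FS = [c' + γ' z cos²β tanφ'] / [γ_sat z sinβ cosβ]
γ' = 19.3 − 9.81 = 9.49 kN/m³
Numerator = 7.9 + 9.49·2.0·cos²33.8°·tan25.6° = 7.9 + 9.49·2.0·0.6905·0.4791 = 14.180 kPa
Denominator = 19.3·2.0·sin33.8°·cos33.8° = 19.3·2.0·0.5563·0.8310 = 17.844 kPa
FS = 14.180 / 17.844 = 0.795

FS = 0.79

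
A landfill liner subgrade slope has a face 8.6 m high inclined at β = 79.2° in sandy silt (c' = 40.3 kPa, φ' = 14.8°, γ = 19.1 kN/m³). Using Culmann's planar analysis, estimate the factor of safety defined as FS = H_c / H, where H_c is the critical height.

FS = 1.64

H_c = (4c'/γ) · sinβ cosφ' / [1 − cos(β − φ')]
    = (4·40.3/19.1) · sin79.2°·cos14.8° / [1 − cos64.4°]
    = 8.440 · 0.9497 / 0.5679 = 14.11 m
FS = H_c / H = 14.11 / 8.6 = 1.641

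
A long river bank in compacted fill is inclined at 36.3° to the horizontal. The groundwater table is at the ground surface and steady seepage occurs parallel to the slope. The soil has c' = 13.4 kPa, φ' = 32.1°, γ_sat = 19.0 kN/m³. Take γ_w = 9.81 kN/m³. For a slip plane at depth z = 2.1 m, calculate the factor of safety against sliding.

FS = 1.12

With seepage parallel to the slope and the water table at the surface, the effective normal stress on the slip plane uses the buoyant unit weight γ' = γ_sat − γ_w while the driving shear stress uses γ_sat:
FS = [c' + γ' z cos²β tanφ'] / [γ_sat z sinβ cosβ]
γ' = 19.0 − 9.81 = 9.19 kN/m³
Numerator = 13.4 + 9.19·2.1·cos²36.3°·tan32.1° = 13.4 + 9.19·2.1·0.6495·0.6273 = 21.263 kPa
Denominator = 19.0·2.1·sin36.3°·cos36.3° = 19.0·2.1·0.5920·0.8059 = 19.037 kPa
FS = 21.263 / 19.037 = 1.117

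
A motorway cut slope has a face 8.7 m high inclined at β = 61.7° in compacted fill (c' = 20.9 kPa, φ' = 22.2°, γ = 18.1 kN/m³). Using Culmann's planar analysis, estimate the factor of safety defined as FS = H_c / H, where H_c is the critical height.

FS = 1.90

H_c = (4c'/γ) · sinβ cosφ' / [1 − cos(β − φ')]
    = (4·20.9/18.1) · sin61.7°·cos22.2° / [1 − cos39.5°]
    = 4.619 · 0.8152 / 0.2284 = 16.49 m
FS = H_c / H = 16.49 / 8.7 = 1.895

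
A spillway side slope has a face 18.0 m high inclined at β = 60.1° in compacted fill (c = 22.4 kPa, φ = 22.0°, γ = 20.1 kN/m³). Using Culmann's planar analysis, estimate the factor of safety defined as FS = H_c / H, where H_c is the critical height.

FS = 0.93

H_c = (4c/γ) · sinβ cosφ / [1 − cos(β − φ)]
    = (4·22.4/20.1) · sin60.1°·cos22.0° / [1 − cos38.1°]
    = 4.458 · 0.8038 / 0.2131 = 16.82 m
FS = H_c / H = 16.82 / 18.0 = 0.934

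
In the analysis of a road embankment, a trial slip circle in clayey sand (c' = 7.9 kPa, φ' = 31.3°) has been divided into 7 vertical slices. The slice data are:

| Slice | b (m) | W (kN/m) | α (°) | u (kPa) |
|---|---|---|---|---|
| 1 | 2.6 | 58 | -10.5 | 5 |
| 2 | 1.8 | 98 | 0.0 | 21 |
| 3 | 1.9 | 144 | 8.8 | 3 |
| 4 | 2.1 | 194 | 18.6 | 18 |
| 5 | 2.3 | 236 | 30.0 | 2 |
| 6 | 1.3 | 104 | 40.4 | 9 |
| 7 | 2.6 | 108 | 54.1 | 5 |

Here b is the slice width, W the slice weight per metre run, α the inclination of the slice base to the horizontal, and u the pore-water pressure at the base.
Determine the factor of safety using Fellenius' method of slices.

FS = 1.61

Ordinary method of slices: FS = Σ[c'·Δl_i + (W_i cosα_i − u_i·Δl_i)·tanφ'] / Σ W_i sinα_i, with Δl_i = b_i / cosα_i.
Slice 1: Δl = 2.6/cos(-10.5°) = 2.644 m; N'_1 = 58·cos(-10.5°) − 5·2.644 = 43.8; c'Δl = 20.89; W sinα = -10.6
Slice 2: Δl = 1.8/cos0.0° = 1.800 m; N'_2 = 98·cos0.0° − 21·1.800 = 60.2; c'Δl = 14.22; W sinα = 0.0
Slice 3: Δl = 1.9/cos8.8° = 1.923 m; N'_3 = 144·cos8.8° − 3·1.923 = 136.5; c'Δl = 15.19; W sinα = 22.0
Slice 4: Δl = 2.1/cos18.6° = 2.216 m; N'_4 = 194·cos18.6° − 18·2.216 = 144.0; c'Δl = 17.50; W sinα = 61.9
Slice 5: Δl = 2.3/cos30.0° = 2.656 m; N'_5 = 236·cos30.0° − 2·2.656 = 199.1; c'Δl = 20.98; W sinα = 118.0
Slice 6: Δl = 1.3/cos40.4° = 1.707 m; N'_6 = 104·cos40.4° − 9·1.707 = 63.8; c'Δl = 13.49; W sinα = 67.4
Slice 7: Δl = 2.6/cos54.1° = 4.434 m; N'_7 = 108·cos54.1° − 5·4.434 = 41.2; c'Δl = 35.03; W sinα = 87.5
Σc'Δl = 137.3 kN/m; ΣN' = 688.6 kN/m; ΣW sinα = 346.2 kN/m
Resisting = 137.3 + 688.6·tan31.3° = 137.3 + 418.7 = 556.0 kN/m
FS = 556.0 / 346.2 = 1.606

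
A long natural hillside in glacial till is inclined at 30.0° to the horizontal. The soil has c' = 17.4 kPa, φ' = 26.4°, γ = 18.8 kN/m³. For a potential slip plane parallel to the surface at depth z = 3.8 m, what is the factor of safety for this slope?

For an infinite slope with a slip plane parallel to the surface (no pore pressure): FS = [c' + γz cos²β tanφ'] / [γz sinβ cosβ].
γz = 18.8·3.8 = 71.44 kN/m²
Numerator = 17.4 + 71.44·cos²30.0°·tan26.4° = 17.4 + 71.44·0.7500·0.4964 = 43.997 kPa
Denominator = 71.44·sin30.0°·cos30.0° = 71.44·0.5000·0.8660 = 30.934 kPa
FS = 43.997 / 30.934 = 1.422

FS = 1.42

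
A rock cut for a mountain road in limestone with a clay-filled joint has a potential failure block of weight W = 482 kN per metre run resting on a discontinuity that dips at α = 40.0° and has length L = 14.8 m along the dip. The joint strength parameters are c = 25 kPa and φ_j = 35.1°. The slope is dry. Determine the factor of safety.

FS = 2.03

Resolving the block weight along and normal to the plane and applying the Mohr–Coulomb strength on the joint:
N' = W cosα = 482·cos40.0° = 369.2 kN/m
Driving force T = W sinα = 482·sin40.0° = 309.8 kN/m
Resisting force R = c·L + N'·tanφ_j = 25·14.8 + 369.2·tan35.1° = 370.0 + 259.5 = 629.5 kN/m
FS = R / T = 629.5 / 309.8 = 2.032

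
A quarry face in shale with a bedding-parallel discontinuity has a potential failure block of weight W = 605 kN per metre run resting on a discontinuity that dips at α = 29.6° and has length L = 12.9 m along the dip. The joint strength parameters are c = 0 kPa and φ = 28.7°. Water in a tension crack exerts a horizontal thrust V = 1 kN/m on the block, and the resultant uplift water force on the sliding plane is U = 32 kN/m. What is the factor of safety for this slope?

Resolving the block weight along and normal to the plane and applying the Mohr–Coulomb strength on the joint:
N' = W cosα − U − V sinα = 605·cos29.6° − 32 − 1·sin29.6° = 493.6 kN/m
Driving force T = W sinα + V cosα = 605·sin29.6° + 1·cos29.6° = 299.7 kN/m
Resisting force R = c·L + N'·tanφ = 0·12.9 + 493.6·tan28.7° = 0.0 + 270.2 = 270.2 kN/m
FS = R / T = 270.2 / 299.7 = 0.902

FS = 0.90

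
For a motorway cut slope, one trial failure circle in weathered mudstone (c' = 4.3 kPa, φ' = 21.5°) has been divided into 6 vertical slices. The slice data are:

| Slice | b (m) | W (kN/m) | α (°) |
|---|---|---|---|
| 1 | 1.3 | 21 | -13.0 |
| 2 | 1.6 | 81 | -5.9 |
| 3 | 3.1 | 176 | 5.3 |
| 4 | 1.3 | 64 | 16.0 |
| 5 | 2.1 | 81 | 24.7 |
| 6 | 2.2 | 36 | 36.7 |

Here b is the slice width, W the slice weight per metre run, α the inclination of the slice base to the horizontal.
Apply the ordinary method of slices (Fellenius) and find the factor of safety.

FS = 2.98

Ordinary method of slices: FS = Σ[c'·Δl_i + (W_i cosα_i)·tanφ'] / Σ W_i sinα_i, with Δl_i = b_i / cosα_i.
Slice 1: Δl = 1.3/cos(-13.0°) = 1.334 m; N'_1 = 21·cos(-13.0°) = 20.5; c'Δl = 5.74; W sinα = -4.7
Slice 2: Δl = 1.6/cos(-5.9°) = 1.609 m; N'_2 = 81·cos(-5.9°) = 80.6; c'Δl = 6.92; W sinα = -8.3
Slice 3: Δl = 3.1/cos5.3° = 3.113 m; N'_3 = 176·cos5.3° = 175.2; c'Δl = 13.39; W sinα = 16.3
Slice 4: Δl = 1.3/cos16.0° = 1.352 m; N'_4 = 64·cos16.0° = 61.5; c'Δl = 5.82; W sinα = 17.6
Slice 5: Δl = 2.1/cos24.7° = 2.311 m; N'_5 = 81·cos24.7° = 73.6; c'Δl = 9.94; W sinα = 33.8
Slice 6: Δl = 2.2/cos36.7° = 2.744 m; N'_6 = 36·cos36.7° = 28.9; c'Δl = 11.80; W sinα = 21.5
Σc'Δl = 53.6 kN/m; ΣN' = 440.3 kN/m; ΣW sinα = 76.2 kN/m
Resisting = 53.6 + 440.3·tan21.5° = 53.6 + 173.4 = 227.0 kN/m
FS = 227.0 / 76.2 = 2.979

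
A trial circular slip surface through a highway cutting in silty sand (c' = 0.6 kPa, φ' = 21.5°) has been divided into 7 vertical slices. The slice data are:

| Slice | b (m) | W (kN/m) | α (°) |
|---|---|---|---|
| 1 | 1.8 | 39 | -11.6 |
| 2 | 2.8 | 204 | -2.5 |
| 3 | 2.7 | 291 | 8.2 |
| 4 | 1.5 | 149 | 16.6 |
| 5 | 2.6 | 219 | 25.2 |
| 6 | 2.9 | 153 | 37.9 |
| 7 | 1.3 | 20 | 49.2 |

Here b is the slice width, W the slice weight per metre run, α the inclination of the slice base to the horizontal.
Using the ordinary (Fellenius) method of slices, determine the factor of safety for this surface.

FS = 1.51

Ordinary method of slices: FS = Σ[c'·Δl_i + (W_i cosα_i)·tanφ'] / Σ W_i sinα_i, with Δl_i = b_i / cosα_i.
Slice 1: Δl = 1.8/cos(-11.6°) = 1.838 m; N'_1 = 39·cos(-11.6°) = 38.2; c'Δl = 1.10; W sinα = -7.8
Slice 2: Δl = 2.8/cos(-2.5°) = 2.803 m; N'_2 = 204·cos(-2.5°) = 203.8; c'Δl = 1.68; W sinα = -8.9
Slice 3: Δl = 2.7/cos8.2° = 2.728 m; N'_3 = 291·cos8.2° = 288.0; c'Δl = 1.64; W sinα = 41.5
Slice 4: Δl = 1.5/cos16.6° = 1.565 m; N'_4 = 149·cos16.6° = 142.8; c'Δl = 0.94; W sinα = 42.6
Slice 5: Δl = 2.6/cos25.2° = 2.873 m; N'_5 = 219·cos25.2° = 198.2; c'Δl = 1.72; W sinα = 93.2
Slice 6: Δl = 2.9/cos37.9° = 3.675 m; N'_6 = 153·cos37.9° = 120.7; c'Δl = 2.21; W sinα = 94.0
Slice 7: Δl = 1.3/cos49.2° = 1.990 m; N'_7 = 20·cos49.2° = 13.1; c'Δl = 1.19; W sinα = 15.1
Σc'Δl = 10.5 kN/m; ΣN' = 1004.8 kN/m; ΣW sinα = 269.7 kN/m
Resisting = 10.5 + 1004.8·tan21.5° = 10.5 + 395.8 = 406.3 kN/m
FS = 406.3 / 269.7 = 1.506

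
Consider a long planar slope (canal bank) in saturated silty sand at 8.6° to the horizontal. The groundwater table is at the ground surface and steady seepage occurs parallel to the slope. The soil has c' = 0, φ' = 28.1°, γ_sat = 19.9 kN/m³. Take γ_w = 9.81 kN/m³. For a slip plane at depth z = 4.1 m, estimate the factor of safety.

FS = 1.79

With seepage parallel to the slope and the water table at the surface, the effective normal stress on the slip plane uses the buoyant unit weight γ' = γ_sat − γ_w while the driving shear stress uses γ_sat:
FS = [c' + γ' z cos²β tanφ'] / [γ_sat z sinβ cosβ]
(For c' = 0 this reduces to FS = (γ'/γ_sat)·tanφ'/tanβ.)
γ' = 19.9 − 9.81 = 10.09 kN/m³
Numerator = 0.0 + 10.09·4.1·cos²8.6°·tan28.1° = 0.0 + 10.09·4.1·0.9776·0.5340 = 21.595 kPa
Denominator = 19.9·4.1·sin8.6°·cos8.6° = 19.9·4.1·0.1495·0.9888 = 12.063 kPa
FS = 21.595 / 12.063 = 1.790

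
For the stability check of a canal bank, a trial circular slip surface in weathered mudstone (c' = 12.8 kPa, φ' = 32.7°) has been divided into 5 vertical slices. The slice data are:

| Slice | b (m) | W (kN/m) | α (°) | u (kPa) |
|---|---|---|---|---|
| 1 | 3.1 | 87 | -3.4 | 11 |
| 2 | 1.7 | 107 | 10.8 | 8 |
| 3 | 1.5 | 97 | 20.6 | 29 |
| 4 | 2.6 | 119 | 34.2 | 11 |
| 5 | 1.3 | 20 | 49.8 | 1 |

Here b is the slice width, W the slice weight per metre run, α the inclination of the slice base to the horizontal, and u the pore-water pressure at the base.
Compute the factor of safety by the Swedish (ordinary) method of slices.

FS = 2.42

Ordinary method of slices: FS = Σ[c'·Δl_i + (W_i cosα_i − u_i·Δl_i)·tanφ'] / Σ W_i sinα_i, with Δl_i = b_i / cosα_i.
Slice 1: Δl = 3.1/cos(-3.4°) = 3.105 m; N'_1 = 87·cos(-3.4°) − 11·3.105 = 52.7; c'Δl = 39.75; W sinα = -5.2
Slice 2: Δl = 1.7/cos10.8° = 1.731 m; N'_2 = 107·cos10.8° − 8·1.731 = 91.3; c'Δl = 22.15; W sinα = 20.0
Slice 3: Δl = 1.5/cos20.6° = 1.602 m; N'_3 = 97·cos20.6° − 29·1.602 = 44.3; c'Δl = 20.51; W sinα = 34.1
Slice 4: Δl = 2.6/cos34.2° = 3.144 m; N'_4 = 119·cos34.2° − 11·3.144 = 63.8; c'Δl = 40.24; W sinα = 66.9
Slice 5: Δl = 1.3/cos49.8° = 2.014 m; N'_5 = 20·cos49.8° − 1·2.014 = 10.9; c'Δl = 25.78; W sinα = 15.3
Σc'Δl = 148.4 kN/m; ΣN' = 263.0 kN/m; ΣW sinα = 131.2 kN/m
Resisting = 148.4 + 263.0·tan32.7° = 148.4 + 168.8 = 317.3 kN/m
FS = 317.3 / 131.2 = 2.419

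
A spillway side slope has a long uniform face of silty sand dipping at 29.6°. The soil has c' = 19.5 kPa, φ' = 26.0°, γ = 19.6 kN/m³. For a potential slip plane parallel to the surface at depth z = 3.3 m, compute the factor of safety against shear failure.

FS = 1.56

For an infinite slope with a slip plane parallel to the surface (no pore pressure): FS = [c' + γz cos²β tanφ'] / [γz sinβ cosβ].
γz = 19.6·3.3 = 64.68 kN/m²
Numerator = 19.5 + 64.68·cos²29.6°·tan26.0° = 19.5 + 64.68·0.7560·0.4877 = 43.350 kPa
Denominator = 64.68·sin29.6°·cos29.6° = 64.68·0.4939·0.8695 = 27.779 kPa
FS = 43.350 / 27.779 = 1.561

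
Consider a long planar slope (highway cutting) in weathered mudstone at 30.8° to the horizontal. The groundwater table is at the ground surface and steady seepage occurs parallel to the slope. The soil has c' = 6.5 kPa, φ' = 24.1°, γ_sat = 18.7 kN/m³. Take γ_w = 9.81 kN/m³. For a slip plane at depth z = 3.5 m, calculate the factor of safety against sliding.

With seepage parallel to the slope and the water table at the surface, the effective normal stress on the slip plane uses the buoyant unit weight γ' = γ_sat − γ_w while the driving shear stress uses γ_sat:
FS = [c' + γ' z cos²β tanφ'] / [γ_sat z sinβ cosβ]
γ' = 18.7 − 9.81 = 8.89 kN/m³
Numerator = 6.5 + 8.89·3.5·cos²30.8°·tan24.1° = 6.5 + 8.89·3.5·0.7378·0.4473 = 16.769 kPa
Denominator = 18.7·3.5·sin30.8°·cos30.8° = 18.7·3.5·0.5120·0.8590 = 28.786 kPa
FS = 16.769 / 28.786 = 0.583

FS = 0.58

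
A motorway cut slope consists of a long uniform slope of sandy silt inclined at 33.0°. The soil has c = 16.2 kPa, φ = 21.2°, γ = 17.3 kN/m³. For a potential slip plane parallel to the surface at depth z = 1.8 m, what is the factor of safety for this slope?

FS = 1.74

For an infinite slope with a slip plane parallel to the surface (no pore pressure): FS = [c + γz cos²β tanφ] / [γz sinβ cosβ].
γz = 17.3·1.8 = 31.14 kN/m²
Numerator = 16.2 + 31.14·cos²33.0°·tan21.2° = 16.2 + 31.14·0.7034·0.3879 = 24.696 kPa
Denominator = 31.14·sin33.0°·cos33.0° = 31.14·0.5446·0.8387 = 14.224 kPa
FS = 24.696 / 14.224 = 1.736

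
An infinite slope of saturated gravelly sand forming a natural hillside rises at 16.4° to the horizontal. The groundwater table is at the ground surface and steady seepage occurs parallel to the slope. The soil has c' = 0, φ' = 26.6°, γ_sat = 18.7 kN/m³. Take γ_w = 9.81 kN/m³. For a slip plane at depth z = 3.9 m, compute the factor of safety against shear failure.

FS = 0.81

With seepage parallel to the slope and the water table at the surface, the effective normal stress on the slip plane uses the buoyant unit weight γ' = γ_sat − γ_w while the driving shear stress uses γ_sat:
FS = [c' + γ' z cos²β tanφ'] / [γ_sat z sinβ cosβ]
(For c' = 0 this reduces to FS = (γ'/γ_sat)·tanφ'/tanβ.)
γ' = 18.7 − 9.81 = 8.89 kN/m³
Numerator = 0.0 + 8.89·3.9·cos²16.4°·tan26.6° = 0.0 + 8.89·3.9·0.9203·0.5008 = 15.978 kPa
Denominator = 18.7·3.9·sin16.4°·cos16.4° = 18.7·3.9·0.2823·0.9593 = 19.753 kPa
FS = 15.978 / 19.753 = 0.809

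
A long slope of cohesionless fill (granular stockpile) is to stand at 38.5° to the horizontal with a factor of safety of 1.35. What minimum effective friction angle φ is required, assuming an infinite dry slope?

FS = tanφ/tanβ ⇒ tanφ = FS · tanβ = 1.35 · tan38.5° = 1.0738
φ = arctan(1.0738) = 47.04°

φ = 47.0°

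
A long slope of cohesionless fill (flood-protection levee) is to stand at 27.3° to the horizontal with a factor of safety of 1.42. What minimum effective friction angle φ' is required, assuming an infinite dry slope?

φ' = 36.2°

FS = tanφ'/tanβ ⇒ tanφ' = FS · tanβ = 1.42 · tan27.3° = 0.7329
φ' = arctan(0.7329) = 36.24°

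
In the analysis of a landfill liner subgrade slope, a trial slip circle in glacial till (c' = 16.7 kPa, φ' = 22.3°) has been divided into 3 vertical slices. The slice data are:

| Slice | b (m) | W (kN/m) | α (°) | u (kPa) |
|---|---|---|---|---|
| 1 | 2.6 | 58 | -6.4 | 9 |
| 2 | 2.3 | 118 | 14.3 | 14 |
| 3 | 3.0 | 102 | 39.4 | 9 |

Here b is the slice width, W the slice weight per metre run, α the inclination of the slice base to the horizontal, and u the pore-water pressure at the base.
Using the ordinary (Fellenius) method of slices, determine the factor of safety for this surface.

FS = 2.44

Ordinary method of slices: FS = Σ[c'·Δl_i + (W_i cosα_i − u_i·Δl_i)·tanφ'] / Σ W_i sinα_i, with Δl_i = b_i / cosα_i.
Slice 1: Δl = 2.6/cos(-6.4°) = 2.616 m; N'_1 = 58·cos(-6.4°) − 9·2.616 = 34.1; c'Δl = 43.69; W sinα = -6.5
Slice 2: Δl = 2.3/cos14.3° = 2.374 m; N'_2 = 118·cos14.3° − 14·2.374 = 81.1; c'Δl = 39.64; W sinα = 29.1
Slice 3: Δl = 3.0/cos39.4° = 3.882 m; N'_3 = 102·cos39.4° − 9·3.882 = 43.9; c'Δl = 64.83; W sinα = 64.7
Σc'Δl = 148.2 kN/m; ΣN' = 159.1 kN/m; ΣW sinα = 87.4 kN/m
Resisting = 148.2 + 159.1·tan22.3° = 148.2 + 65.2 = 213.4 kN/m
FS = 213.4 / 87.4 = 2.441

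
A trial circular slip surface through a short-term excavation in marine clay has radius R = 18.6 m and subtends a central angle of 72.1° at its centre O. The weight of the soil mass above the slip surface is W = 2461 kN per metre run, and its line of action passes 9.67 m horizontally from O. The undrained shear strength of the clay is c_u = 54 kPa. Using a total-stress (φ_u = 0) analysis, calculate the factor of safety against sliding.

Taking moments about the centre O, the resisting moment is provided by the undrained shear strength acting along the arc:
Arc length L_a = R·θ = 18.6·(72.1°·π/180) = 18.6·1.2584 = 23.41 m
M_R = c_u·L_a·R = 54·23.41·18.6 = 23508.9 kN·m/m
M_D = W·d = 2461·9.67 = 23797.9 kN·m/m
FS = M_R / M_D = 23508.9 / 23797.9 = 0.988

FS = 0.99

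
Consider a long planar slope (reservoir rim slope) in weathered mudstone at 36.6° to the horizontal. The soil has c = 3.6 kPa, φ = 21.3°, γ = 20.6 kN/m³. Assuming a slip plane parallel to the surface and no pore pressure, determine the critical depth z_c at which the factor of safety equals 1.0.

Setting FS = 1.00 in FS = [c + γz cos²β tanφ] / [γz sinβ cosβ] and solving for z:
z = c / [γ cosβ (FS·sinβ − cosβ·tanφ)]
  = 3.6 / [20.6·cos36.6°·(1.00·sin36.6° − cos36.6°·tan21.3°)]
  = 3.6 / [20.6·0.8028·(1.00·0.5962 − 0.8028·0.3899)]
  = 3.6 / 4.6839 = 0.769 m

z_c = 0.77 m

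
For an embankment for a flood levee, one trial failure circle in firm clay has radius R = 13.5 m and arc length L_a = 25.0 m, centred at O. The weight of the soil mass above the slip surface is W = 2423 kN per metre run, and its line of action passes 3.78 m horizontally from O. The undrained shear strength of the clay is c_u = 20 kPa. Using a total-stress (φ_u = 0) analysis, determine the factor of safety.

FS = 0.74

Taking moments about the centre O, the resisting moment is provided by the undrained shear strength acting along the arc:
M_R = c_u·L_a·R = 20·25.00·13.5 = 6750.0 kN·m/m
M_D = W·d = 2423·3.78 = 9158.9 kN·m/m
FS = M_R / M_D = 6750.0 / 9158.9 = 0.737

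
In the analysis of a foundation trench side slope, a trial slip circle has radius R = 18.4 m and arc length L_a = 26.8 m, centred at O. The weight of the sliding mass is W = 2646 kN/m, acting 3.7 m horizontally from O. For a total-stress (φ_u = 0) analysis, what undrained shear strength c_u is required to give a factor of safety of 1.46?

FS = c_u·L_a·R / (W·d), so c_u = FS·W·d / (L_a·R).
c_u = 1.46·2646·3.7 / (26.80·18.4) = 14293.7 / 493.12 = 28.99 kPa

c_u = 29.0 kPa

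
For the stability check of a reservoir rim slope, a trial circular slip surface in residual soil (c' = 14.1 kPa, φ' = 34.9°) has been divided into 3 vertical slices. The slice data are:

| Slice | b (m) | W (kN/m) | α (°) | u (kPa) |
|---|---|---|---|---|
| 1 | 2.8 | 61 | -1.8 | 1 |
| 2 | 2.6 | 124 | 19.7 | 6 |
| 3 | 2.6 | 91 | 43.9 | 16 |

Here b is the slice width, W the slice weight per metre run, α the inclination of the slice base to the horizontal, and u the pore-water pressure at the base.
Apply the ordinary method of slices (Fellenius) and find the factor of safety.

FS = 2.38

Ordinary method of slices: FS = Σ[c'·Δl_i + (W_i cosα_i − u_i·Δl_i)·tanφ'] / Σ W_i sinα_i, with Δl_i = b_i / cosα_i.
Slice 1: Δl = 2.8/cos(-1.8°) = 2.801 m; N'_1 = 61·cos(-1.8°) − 1·2.801 = 58.2; c'Δl = 39.50; W sinα = -1.9
Slice 2: Δl = 2.6/cos19.7° = 2.762 m; N'_2 = 124·cos19.7° − 6·2.762 = 100.2; c'Δl = 38.94; W sinα = 41.8
Slice 3: Δl = 2.6/cos43.9° = 3.608 m; N'_3 = 91·cos43.9° − 16·3.608 = 7.8; c'Δl = 50.88; W sinα = 63.1
Σc'Δl = 129.3 kN/m; ΣN' = 166.2 kN/m; ΣW sinα = 103.0 kN/m
Resisting = 129.3 + 166.2·tan34.9° = 129.3 + 115.9 = 245.2 kN/m
FS = 245.2 / 103.0 = 2.381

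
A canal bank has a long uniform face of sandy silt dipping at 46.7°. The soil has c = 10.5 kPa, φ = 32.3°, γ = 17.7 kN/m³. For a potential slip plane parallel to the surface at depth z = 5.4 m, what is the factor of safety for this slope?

For an infinite slope with a slip plane parallel to the surface (no pore pressure): FS = [c + γz cos²β tanφ] / [γz sinβ cosβ].
γz = 17.7·5.4 = 95.58 kN/m²
Numerator = 10.5 + 95.58·cos²46.7°·tan32.3° = 10.5 + 95.58·0.4703·0.6322 = 38.920 kPa
Denominator = 95.58·sin46.7°·cos46.7° = 95.58·0.7278·0.6858 = 47.706 kPa
FS = 38.920 / 47.706 = 0.816

FS = 0.82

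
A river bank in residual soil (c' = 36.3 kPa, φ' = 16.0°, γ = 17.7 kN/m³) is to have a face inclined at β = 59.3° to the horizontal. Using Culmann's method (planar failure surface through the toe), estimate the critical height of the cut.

H_c = 24.91 m

Culmann's analysis gives the critical failure plane at α_cr = (β + φ')/2 = (59.3 + 16.0)/2 = 37.6°, and the critical height
H_c = (4c'/γ) · sinβ cosφ' / [1 − cos(β − φ')]
    = (4·36.3/17.7) · sin59.3°·cos16.0° / [1 − cos(43.3°)]
    = 8.203 · 0.8599·0.9613 / [1 − 0.7278]
    = 8.203 · 0.8265 / 0.2722
    = 24.91 m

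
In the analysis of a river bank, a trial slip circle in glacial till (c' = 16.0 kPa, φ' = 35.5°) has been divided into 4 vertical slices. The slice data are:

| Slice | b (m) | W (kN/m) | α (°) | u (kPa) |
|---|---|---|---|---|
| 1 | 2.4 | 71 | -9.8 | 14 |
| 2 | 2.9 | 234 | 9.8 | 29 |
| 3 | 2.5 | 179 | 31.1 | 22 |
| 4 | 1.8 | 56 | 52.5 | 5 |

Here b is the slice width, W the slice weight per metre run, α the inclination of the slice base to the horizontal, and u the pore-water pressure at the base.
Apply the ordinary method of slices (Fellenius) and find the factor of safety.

FS = 2.35

Ordinary method of slices: FS = Σ[c'·Δl_i + (W_i cosα_i − u_i·Δl_i)·tanφ'] / Σ W_i sinα_i, with Δl_i = b_i / cosα_i.
Slice 1: Δl = 2.4/cos(-9.8°) = 2.436 m; N'_1 = 71·cos(-9.8°) − 14·2.436 = 35.9; c'Δl = 38.97; W sinα = -12.1
Slice 2: Δl = 2.9/cos9.8° = 2.943 m; N'_2 = 234·cos9.8° − 29·2.943 = 145.2; c'Δl = 47.09; W sinα = 39.8
Slice 3: Δl = 2.5/cos31.1° = 2.920 m; N'_3 = 179·cos31.1° − 22·2.920 = 89.0; c'Δl = 46.71; W sinα = 92.5
Slice 4: Δl = 1.8/cos52.5° = 2.957 m; N'_4 = 56·cos52.5° − 5·2.957 = 19.3; c'Δl = 47.31; W sinα = 44.4
Σc'Δl = 180.1 kN/m; ΣN' = 289.5 kN/m; ΣW sinα = 164.6 kN/m
Resisting = 180.1 + 289.5·tan35.5° = 180.1 + 206.5 = 386.5 kN/m
FS = 386.5 / 164.6 = 2.348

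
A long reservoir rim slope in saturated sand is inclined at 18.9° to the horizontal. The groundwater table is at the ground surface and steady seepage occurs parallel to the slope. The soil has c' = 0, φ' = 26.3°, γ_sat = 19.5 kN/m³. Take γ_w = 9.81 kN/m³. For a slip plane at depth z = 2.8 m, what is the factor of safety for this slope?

With seepage parallel to the slope and the water table at the surface, the effective normal stress on the slip plane uses the buoyant unit weight γ' = γ_sat − γ_w while the driving shear stress uses γ_sat:
FS = [c' + γ' z cos²β tanφ'] / [γ_sat z sinβ cosβ]
(For c' = 0 this reduces to FS = (γ'/γ_sat)·tanφ'/tanβ.)
γ' = 19.5 − 9.81 = 9.69 kN/m³
Numerator = 0.0 + 9.69·2.8·cos²18.9°·tan26.3° = 0.0 + 9.69·2.8·0.8951·0.4942 = 12.003 kPa
Denominator = 19.5·2.8·sin18.9°·cos18.9° = 19.5·2.8·0.3239·0.9461 = 16.732 kPa
FS = 12.003 / 16.732 = 0.717

FS = 0.72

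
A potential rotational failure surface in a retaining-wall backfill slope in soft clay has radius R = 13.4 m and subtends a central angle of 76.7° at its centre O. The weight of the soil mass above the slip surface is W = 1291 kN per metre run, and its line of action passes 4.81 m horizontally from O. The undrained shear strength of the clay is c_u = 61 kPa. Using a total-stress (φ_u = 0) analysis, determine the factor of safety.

FS = 2.36

Taking moments about the centre O, the resisting moment is provided by the undrained shear strength acting along the arc:
Arc length L_a = R·θ = 13.4·(76.7°·π/180) = 13.4·1.3387 = 17.94 m
M_R = c_u·L_a·R = 61·17.94·13.4 = 14662.6 kN·m/m
M_D = W·d = 1291·4.81 = 6209.7 kN·m/m
FS = M_R / M_D = 14662.6 / 6209.7 = 2.361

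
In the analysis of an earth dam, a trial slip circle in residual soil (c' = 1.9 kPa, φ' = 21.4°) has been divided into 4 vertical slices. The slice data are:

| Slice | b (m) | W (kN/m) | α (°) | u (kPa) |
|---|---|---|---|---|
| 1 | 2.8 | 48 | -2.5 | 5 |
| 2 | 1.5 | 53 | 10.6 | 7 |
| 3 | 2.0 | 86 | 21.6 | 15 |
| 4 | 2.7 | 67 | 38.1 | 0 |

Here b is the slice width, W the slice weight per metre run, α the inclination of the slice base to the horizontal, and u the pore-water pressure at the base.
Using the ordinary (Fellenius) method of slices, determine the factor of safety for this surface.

Ordinary method of slices: FS = Σ[c'·Δl_i + (W_i cosα_i − u_i·Δl_i)·tanφ'] / Σ W_i sinα_i, with Δl_i = b_i / cosα_i.
Slice 1: Δl = 2.8/cos(-2.5°) = 2.803 m; N'_1 = 48·cos(-2.5°) − 5·2.803 = 33.9; c'Δl = 5.33; W sinα = -2.1
Slice 2: Δl = 1.5/cos10.6° = 1.526 m; N'_2 = 53·cos10.6° − 7·1.526 = 41.4; c'Δl = 2.90; W sinα = 9.7
Slice 3: Δl = 2.0/cos21.6° = 2.151 m; N'_3 = 86·cos21.6° − 15·2.151 = 47.7; c'Δl = 4.09; W sinα = 31.7
Slice 4: Δl = 2.7/cos38.1° = 3.431 m; N'_4 = 67·cos38.1° − 0·3.431 = 52.7; c'Δl = 6.52; W sinα = 41.3
Σc'Δl = 18.8 kN/m; ΣN' = 175.8 kN/m; ΣW sinα = 80.7 kN/m
Resisting = 18.8 + 175.8·tan21.4° = 18.8 + 68.9 = 87.7 kN/m
FS = 87.7 / 80.7 = 1.088

FS = 1.09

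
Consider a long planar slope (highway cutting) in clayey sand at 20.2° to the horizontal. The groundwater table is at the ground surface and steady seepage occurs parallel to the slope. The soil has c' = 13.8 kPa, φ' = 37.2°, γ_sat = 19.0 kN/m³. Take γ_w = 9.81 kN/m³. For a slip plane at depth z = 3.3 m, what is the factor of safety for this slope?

With seepage parallel to the slope and the water table at the surface, the effective normal stress on the slip plane uses the buoyant unit weight γ' = γ_sat − γ_w while the driving shear stress uses γ_sat:
FS = [c' + γ' z cos²β tanφ'] / [γ_sat z sinβ cosβ]
γ' = 19.0 − 9.81 = 9.19 kN/m³
Numerator = 13.8 + 9.19·3.3·cos²20.2°·tan37.2° = 13.8 + 9.19·3.3·0.8808·0.7590 = 34.075 kPa
Denominator = 19.0·3.3·sin20.2°·cos20.2° = 19.0·3.3·0.3453·0.9385 = 20.319 kPa
FS = 34.075 / 20.319 = 1.677

FS = 1.68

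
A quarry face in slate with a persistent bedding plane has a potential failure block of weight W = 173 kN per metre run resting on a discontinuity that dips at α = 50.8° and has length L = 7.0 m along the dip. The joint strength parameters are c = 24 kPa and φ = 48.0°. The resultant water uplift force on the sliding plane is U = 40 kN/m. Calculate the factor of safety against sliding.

FS = 1.83

Resolving the block weight along and normal to the plane and applying the Mohr–Coulomb strength on the joint:
N' = W cosα − U = 173·cos50.8° − 40 = 69.3 kN/m
Driving force T = W sinα = 173·sin50.8° = 134.1 kN/m
Resisting force R = c·L + N'·tanφ = 24·7.0 + 69.3·tan48.0° = 168.0 + 77.0 = 245.0 kN/m
FS = R / T = 245.0 / 134.1 = 1.828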